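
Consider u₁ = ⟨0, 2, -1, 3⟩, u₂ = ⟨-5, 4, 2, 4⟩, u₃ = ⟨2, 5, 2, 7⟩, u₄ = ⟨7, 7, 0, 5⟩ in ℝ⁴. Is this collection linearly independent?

Row-reduce the matrix whose columns are u₁, u₂, u₃, u₄.
The reduction yields 4 nonzero rows, so the rank is 4.
Since rank = 4 (the number of vectors), the set is linearly independent.

linearly independent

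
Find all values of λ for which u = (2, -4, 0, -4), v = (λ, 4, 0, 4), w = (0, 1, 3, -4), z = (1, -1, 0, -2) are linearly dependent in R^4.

λ = -2

The set is linearly dependent precisely when det[u; v; w; z] = 0.
Cofactor expansion gives det = -12*λ - 24.
Setting this to zero gives λ = -2.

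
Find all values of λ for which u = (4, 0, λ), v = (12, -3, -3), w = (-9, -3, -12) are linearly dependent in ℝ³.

Dependence holds iff the 3×3 matrix [u v w] is singular.
Cofactor expansion gives det = 108 - 63*λ.
Solving 108 - 63*λ = 0 yields λ = 12/7.

λ = 12/7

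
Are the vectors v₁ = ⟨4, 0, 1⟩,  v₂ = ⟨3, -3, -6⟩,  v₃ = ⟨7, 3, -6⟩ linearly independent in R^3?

Place the vectors as rows of a 3×3 matrix and reduce to echelon form.
The reduction yields 3 nonzero rows, so the rank is 3.
Since rank = 3 (the number of vectors), the set is linearly independent.

linearly independent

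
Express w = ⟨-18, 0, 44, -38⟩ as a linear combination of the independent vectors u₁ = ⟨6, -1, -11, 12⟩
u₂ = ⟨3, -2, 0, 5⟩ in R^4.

w = -4u₁ + 2u₂

Write w = a₁u₁ + a₂u₂ and equate components.
The system has the unique solution (a₁, a₂) = (-4, 2).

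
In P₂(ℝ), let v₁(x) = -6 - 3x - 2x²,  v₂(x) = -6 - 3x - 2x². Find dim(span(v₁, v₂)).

Represent each element by its coordinate vector in ℝ³.
Apply Gaussian elimination to the matrix whose rows are v₁, v₂.
The echelon form has 1 nonzero row, so the rank is 1.

dim = 1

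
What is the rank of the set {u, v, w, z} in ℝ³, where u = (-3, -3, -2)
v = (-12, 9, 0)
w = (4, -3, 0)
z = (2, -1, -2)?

Row-reduce the 4×3 matrix with these as rows.
There are 3 pivot columns, so rank = 3.
(With 4 elements in a 3-dimensional space the rank is at most 3.)

rank 3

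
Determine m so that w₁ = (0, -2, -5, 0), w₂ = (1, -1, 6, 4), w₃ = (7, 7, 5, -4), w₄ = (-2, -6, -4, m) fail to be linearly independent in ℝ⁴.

m = 40/9

The set is linearly dependent precisely when det[w₁; w₂; w₃; w₄] = 0.
Expanding, det = 640 - 144*m.
Setting this to zero gives m = 40/9.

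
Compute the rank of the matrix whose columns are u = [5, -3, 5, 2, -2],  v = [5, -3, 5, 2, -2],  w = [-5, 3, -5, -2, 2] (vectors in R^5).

Put the 5×3 matrix [u|v|w] into echelon form.
There is 1 pivot column, so rank = 1.

1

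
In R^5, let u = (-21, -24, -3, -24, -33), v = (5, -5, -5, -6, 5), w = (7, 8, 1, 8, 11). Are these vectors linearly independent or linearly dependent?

One vector is a scalar multiple of another, so the set is dependent.

linearly dependent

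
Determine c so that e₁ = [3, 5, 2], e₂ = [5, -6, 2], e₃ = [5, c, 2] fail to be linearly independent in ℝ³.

Dependence holds iff the 3×3 matrix [e₁ e₂ e₃] is singular.
Cofactor expansion gives det = 4*c + 24.
Setting this to zero gives c = -6.

c = -6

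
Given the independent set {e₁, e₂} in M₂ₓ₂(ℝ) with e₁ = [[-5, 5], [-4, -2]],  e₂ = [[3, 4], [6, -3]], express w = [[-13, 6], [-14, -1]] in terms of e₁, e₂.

w = 2e₁ - e₂

Identify each element with its coordinate vector in ℝ⁴ via {E₁₁, E₁₂, E₂₁, E₂₂}.
Since e₁, e₂ are independent, the coefficients expressing w are uniquely determined by a linear system.
Row-reducing the augmented matrix gives the unique coefficients (α₁, α₂) = (2, -1).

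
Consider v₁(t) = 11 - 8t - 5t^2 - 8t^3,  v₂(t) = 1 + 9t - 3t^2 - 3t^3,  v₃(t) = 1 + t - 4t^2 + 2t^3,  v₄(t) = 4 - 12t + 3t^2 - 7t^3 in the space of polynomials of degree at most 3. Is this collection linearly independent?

linearly independent

Take coordinates with respect to the standard basis {1, t, …, t^3}.
Form the 4×4 matrix with these as columns; its determinant is 1240.
A nonzero determinant means the columns are linearly independent.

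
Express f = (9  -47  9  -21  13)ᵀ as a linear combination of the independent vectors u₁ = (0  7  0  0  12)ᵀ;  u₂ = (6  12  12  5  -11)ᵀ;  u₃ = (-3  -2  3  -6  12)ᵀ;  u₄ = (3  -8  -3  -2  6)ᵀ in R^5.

Set up the augmented matrix [u₁ | u₂ | u₃ | u₄ | f] and row-reduce.
The system has the unique solution (α₁, …, α₄) = (-3, 1, 3, 4).

f = -3u₁ + u₂ + 3u₃ + 4u₄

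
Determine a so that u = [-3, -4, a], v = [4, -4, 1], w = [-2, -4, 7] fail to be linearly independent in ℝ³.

a = 8

Place the vectors as rows of a 3×3 matrix; dependence ⇔ determinant zero.
The determinant works out to 192 - 24*a.
This vanishes exactly when a = 8.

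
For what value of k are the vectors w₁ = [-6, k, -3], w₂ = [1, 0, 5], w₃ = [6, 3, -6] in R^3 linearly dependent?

Place the vectors as rows of a 3×3 matrix; dependence ⇔ determinant zero.
Cofactor expansion gives det = 36*k + 81.
This vanishes exactly when k = -9/4.

k = -9/4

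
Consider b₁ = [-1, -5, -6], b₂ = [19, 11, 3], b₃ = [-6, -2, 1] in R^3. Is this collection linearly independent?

linearly dependent

Form the 3×3 matrix with these as columns; its determinant is 0.
A zero determinant means the columns are linearly dependent.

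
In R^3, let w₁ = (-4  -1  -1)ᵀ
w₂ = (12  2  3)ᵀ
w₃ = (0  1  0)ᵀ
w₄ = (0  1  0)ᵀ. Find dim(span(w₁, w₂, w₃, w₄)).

2

Put the 3×4 matrix [w₁|w₂|w₃|w₄] into echelon form.
The echelon form has 2 nonzero rows, so the rank is 2.
(With 4 elements in a 3-dimensional space the rank is at most 3.)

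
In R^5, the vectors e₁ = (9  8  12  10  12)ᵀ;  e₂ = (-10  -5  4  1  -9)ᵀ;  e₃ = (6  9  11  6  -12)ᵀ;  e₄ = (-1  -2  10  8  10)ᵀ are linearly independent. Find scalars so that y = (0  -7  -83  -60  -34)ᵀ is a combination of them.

y = -2e₁ - 2e₂ - e₃ - 4e₄

Since e₁, e₂, e₃, e₄ are independent, the coefficients expressing y are uniquely determined by a linear system.
The system has the unique solution (α₁, …, α₄) = (-2, -2, -1, -4).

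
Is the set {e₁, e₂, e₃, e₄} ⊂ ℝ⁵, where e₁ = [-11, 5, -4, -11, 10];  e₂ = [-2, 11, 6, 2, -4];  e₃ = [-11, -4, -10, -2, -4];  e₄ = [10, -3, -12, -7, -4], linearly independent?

linearly independent

Place the vectors as rows of a 4×5 matrix and reduce to echelon form.
The reduction yields 4 nonzero rows, so the rank is 4.
Since rank = 4 (the number of vectors), the set is linearly independent.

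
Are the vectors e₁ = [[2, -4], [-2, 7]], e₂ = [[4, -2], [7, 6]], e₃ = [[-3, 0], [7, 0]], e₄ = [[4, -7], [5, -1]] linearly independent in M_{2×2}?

linearly independent

Take coordinates with respect to the standard basis {E₁₁, E₁₂, E₂₁, E₂₂}.
Row-reduce the matrix whose columns are e₁, e₂, e₃, e₄.
The reduction yields 4 nonzero rows, so the rank is 4.
Since rank = 4 (the number of vectors), the set is linearly independent.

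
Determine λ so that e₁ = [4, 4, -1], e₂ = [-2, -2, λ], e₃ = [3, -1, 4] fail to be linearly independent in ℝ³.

λ = 1/2

The set is linearly dependent precisely when det[e₁; e₂; e₃] = 0.
Expanding, det = 16*λ - 8.
Setting this to zero gives λ = 1/2.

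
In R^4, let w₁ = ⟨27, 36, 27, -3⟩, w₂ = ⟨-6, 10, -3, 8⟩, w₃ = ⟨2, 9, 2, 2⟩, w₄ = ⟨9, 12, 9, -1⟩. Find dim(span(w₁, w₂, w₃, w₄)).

3

Row-reduce the 4×4 matrix with these as rows.
There are 3 pivot columns, so rank = 3.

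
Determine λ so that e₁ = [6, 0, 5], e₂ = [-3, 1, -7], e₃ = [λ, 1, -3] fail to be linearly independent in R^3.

λ = 9/5

Place the vectors as rows of a 3×3 matrix; dependence ⇔ determinant zero.
Cofactor expansion gives det = 9 - 5*λ.
This vanishes exactly when λ = 9/5.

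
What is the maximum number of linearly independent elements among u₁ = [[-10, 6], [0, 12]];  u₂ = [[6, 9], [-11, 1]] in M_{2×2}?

2

Use coordinates relative to {E₁₁, E₁₂, E₂₁, E₂₂}.
Apply Gaussian elimination to the matrix whose rows are u₁, u₂.
Reduction leaves 2 leading entries, giving rank 2.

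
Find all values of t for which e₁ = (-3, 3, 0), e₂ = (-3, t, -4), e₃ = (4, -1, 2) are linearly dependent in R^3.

t = -3

The set is linearly dependent precisely when det[e₁; e₂; e₃] = 0.
Cofactor expansion gives det = -6*t - 18.
Setting this to zero gives t = -3.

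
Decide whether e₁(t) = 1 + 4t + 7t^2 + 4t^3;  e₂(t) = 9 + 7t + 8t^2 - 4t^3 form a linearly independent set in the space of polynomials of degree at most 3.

linearly independent

Take coordinates with respect to the standard basis {1, t, …, t^3}.
Row-reduce the matrix whose columns are e₁, e₂.
The reduction yields 2 nonzero rows, so the rank is 2.
Since rank = 2 (the number of vectors), the set is linearly independent.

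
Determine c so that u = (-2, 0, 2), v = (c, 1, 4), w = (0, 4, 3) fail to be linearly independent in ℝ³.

The set is linearly dependent precisely when det[u; v; w] = 0.
Cofactor expansion gives det = 8*c + 26.
This vanishes exactly when c = -13/4.

c = -13/4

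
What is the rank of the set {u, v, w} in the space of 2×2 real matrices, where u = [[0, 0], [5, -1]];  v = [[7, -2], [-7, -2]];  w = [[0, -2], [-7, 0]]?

3

Represent each element by its coordinate vector in ℝ⁴.
Apply Gaussian elimination to the matrix whose rows are u, v, w.
Exactly 3 pivots survive; hence the rank is 3.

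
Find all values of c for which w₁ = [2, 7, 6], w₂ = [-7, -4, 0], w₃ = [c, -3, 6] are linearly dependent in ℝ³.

The vectors are dependent exactly when the determinant of the matrix with rows w₁, w₂, w₃ vanishes.
Cofactor expansion gives det = 24*c + 372.
This vanishes exactly when c = -31/2.

c = -31/2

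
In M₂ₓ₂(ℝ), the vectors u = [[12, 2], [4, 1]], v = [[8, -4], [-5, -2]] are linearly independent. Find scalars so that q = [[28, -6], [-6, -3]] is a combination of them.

q = u + 2v

Work in coordinates with respect to the standard basis {E₁₁, E₁₂, E₂₁, E₂₂}.
Set up the augmented matrix [u | v | q] and row-reduce.
Back-substitution yields (c₁, c₂) = (1, 2).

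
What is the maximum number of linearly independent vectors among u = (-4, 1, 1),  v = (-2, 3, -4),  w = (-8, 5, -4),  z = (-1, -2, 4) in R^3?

3

Form the matrix with u, v, w, z as columns and reduce.
Exactly 3 pivots survive; hence the rank is 3.
(With 4 elements in a 3-dimensional space the rank is at most 3.)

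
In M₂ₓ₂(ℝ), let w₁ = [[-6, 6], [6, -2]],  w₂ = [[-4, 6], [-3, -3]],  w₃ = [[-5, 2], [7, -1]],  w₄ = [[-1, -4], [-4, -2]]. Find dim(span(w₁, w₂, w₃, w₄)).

dim = 4

Pass to coordinate vectors with respect to the basis {E₁₁, E₁₂, E₂₁, E₂₂}.
Row-reduce the 4×4 matrix with these as rows.
Reduction leaves 4 leading entries, giving rank 4.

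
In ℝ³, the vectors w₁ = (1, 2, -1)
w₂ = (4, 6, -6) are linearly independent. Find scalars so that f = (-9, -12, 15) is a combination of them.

Since w₁, w₂ are independent, the coefficients expressing f are uniquely determined by a linear system.
Row-reducing the augmented matrix gives the unique coefficients (a₁, a₂) = (3, -3).

f = 3w₁ - 3w₂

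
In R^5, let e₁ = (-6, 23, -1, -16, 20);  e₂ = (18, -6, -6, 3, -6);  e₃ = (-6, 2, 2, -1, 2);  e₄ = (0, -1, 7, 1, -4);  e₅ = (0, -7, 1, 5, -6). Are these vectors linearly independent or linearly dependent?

linearly dependent

One vector is a scalar multiple of another, so the set is dependent.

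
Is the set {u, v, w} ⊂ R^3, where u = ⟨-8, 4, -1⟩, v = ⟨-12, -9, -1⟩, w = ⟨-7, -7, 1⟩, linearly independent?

linearly independent

The matrix [u|v|w] has determinant 183.
A nonzero determinant means the columns are linearly independent.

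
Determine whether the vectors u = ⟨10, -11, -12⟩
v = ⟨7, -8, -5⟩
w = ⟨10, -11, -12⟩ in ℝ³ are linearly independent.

linearly dependent

Two of the vectors are equal, giving an immediate dependence.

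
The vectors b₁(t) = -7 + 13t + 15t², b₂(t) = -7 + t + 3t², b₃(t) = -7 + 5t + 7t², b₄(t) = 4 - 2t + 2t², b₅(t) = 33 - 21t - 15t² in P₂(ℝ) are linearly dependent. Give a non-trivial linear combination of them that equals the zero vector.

b₁ + 2b₂ - 3b₃ = 0

Pass to coordinate vectors relative to the basis {1, t, t²}.
Solve the homogeneous system with b₁, b₂, b₃, b₄, b₅ as columns by row-reducing the coefficient matrix.
The free variable yields coefficients (1, 2, -3, 0, 0) (any nonzero multiple also works).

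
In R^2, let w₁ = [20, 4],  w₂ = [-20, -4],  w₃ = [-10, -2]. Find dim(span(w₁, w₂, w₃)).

Row-reduce the 3×2 matrix with these as rows.
Reduction leaves 1 leading entry, giving rank 1.
(With 3 elements in a 2-dimensional space the rank is at most 2.)

dim = 1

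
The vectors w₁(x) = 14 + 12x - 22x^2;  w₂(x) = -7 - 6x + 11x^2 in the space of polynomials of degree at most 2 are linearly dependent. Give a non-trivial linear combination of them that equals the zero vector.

Take coordinates with respect to {1, x, x^2}.
Solve the homogeneous system with w₁, w₂ as columns by row-reducing the coefficient matrix.
The free variable yields coefficients (1, 2) (any nonzero multiple also works).

w₁ + 2w₂ = 0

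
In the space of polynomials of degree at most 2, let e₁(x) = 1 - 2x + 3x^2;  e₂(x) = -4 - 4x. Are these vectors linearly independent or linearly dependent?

linearly independent

Write each element as a coordinate vector in ℝ³ using {1, x, x^2}.
Place the vectors as rows of a 2×3 matrix and reduce to echelon form.
The reduction yields 2 nonzero rows, so the rank is 2.
Since rank = 2 (the number of vectors), the set is linearly independent.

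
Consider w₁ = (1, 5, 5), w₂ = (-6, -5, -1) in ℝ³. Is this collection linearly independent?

Place the vectors as rows of a 2×3 matrix and reduce to echelon form.
The reduction yields 2 nonzero rows, so the rank is 2.
Since rank = 2 (the number of vectors), the set is linearly independent.

linearly independent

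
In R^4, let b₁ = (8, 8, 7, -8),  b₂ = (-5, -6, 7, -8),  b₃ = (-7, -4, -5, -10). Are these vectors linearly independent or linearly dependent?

linearly independent

Row-reduce the matrix whose columns are b₁, b₂, b₃.
The reduction yields 3 nonzero rows, so the rank is 3.
Since rank = 3 (the number of vectors), the set is linearly independent.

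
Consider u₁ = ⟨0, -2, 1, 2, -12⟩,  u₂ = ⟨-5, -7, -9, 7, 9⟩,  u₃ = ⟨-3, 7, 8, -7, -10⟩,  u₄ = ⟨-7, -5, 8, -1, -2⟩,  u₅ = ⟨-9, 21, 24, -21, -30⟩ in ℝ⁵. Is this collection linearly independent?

One vector is a scalar multiple of another, so the set is dependent.

linearly dependent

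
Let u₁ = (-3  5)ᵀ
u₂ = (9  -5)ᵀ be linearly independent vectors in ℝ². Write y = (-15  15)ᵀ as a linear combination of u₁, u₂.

y = 2u₁ - u₂

Since u₁, u₂ are independent, the coefficients expressing y are uniquely determined by a linear system.
Row-reducing the augmented matrix gives the unique coefficients (c₁, c₂) = (2, -1).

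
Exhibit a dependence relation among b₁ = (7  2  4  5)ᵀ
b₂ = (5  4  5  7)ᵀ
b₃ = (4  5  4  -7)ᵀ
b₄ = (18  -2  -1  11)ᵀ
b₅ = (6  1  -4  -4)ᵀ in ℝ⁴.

Write the vectors as columns of a matrix and find a nonzero vector in its null space.
A generator of the null space is (3, -1, -1, -1, 1).

3b₁ - b₂ - b₃ - b₄ + b₅ = 0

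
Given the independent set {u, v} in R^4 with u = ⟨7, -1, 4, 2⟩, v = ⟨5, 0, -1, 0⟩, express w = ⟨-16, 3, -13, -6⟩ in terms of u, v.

w = -3u + v

Set up the augmented matrix [u | v | w] and row-reduce.
Row-reducing the augmented matrix gives the unique coefficients (c₁, c₂) = (-3, 1).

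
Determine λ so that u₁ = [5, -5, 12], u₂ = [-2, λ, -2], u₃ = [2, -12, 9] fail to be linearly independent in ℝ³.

λ = -14/3

Dependence holds iff the 3×3 matrix [u₁ u₂ u₃] is singular.
Cofactor expansion gives det = 21*λ + 98.
Setting this to zero gives λ = -14/3.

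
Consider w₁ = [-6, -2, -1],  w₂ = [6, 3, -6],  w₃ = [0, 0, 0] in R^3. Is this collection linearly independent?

One of the vectors is the zero vector, so the set is linearly dependent.

linearly dependent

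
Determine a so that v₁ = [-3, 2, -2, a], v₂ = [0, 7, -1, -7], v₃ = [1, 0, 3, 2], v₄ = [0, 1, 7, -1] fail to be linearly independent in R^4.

a = -8

Place the vectors as rows of a 4×4 matrix; dependence ⇔ determinant zero.
Cofactor expansion gives det = 50*a + 400.
Setting this to zero gives a = -8.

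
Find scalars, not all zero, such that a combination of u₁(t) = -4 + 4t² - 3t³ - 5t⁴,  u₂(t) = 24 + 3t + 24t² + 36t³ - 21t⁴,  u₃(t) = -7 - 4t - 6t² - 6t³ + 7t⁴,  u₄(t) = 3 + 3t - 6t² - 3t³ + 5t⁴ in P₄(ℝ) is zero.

Pass to coordinate vectors relative to the basis {1, t, …, t⁴}.
Write the vectors as columns of a matrix and find a nonzero vector in its null space.
One solution (up to scaling) is (3, 1, 3, 3).

3u₁ + u₂ + 3u₃ + 3u₄ = 0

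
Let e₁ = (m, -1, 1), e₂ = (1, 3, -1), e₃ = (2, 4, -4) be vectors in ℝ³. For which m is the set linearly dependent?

m = -1/2

The set is linearly dependent precisely when det[e₁; e₂; e₃] = 0.
Cofactor expansion gives det = -8*m - 4.
This vanishes exactly when m = -1/2.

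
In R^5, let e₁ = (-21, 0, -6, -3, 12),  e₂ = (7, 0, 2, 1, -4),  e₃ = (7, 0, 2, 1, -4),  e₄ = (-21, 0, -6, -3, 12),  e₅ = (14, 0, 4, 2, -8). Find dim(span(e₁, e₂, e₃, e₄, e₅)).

Row-reduce the 5×5 matrix with these as rows.
Reduction leaves 1 leading entry, giving rank 1.

1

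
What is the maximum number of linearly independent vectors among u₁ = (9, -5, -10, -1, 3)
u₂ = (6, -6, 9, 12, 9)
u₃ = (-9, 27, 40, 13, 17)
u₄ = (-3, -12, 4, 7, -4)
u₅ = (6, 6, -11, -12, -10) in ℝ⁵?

4

Row-reduce the 5×5 matrix with these as rows.
Exactly 4 pivots survive; hence the rank is 4.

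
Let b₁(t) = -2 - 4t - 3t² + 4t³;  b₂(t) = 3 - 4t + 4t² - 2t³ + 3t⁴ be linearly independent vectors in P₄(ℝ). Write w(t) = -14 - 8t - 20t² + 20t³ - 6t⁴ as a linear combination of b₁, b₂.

Identify each element with its coordinate vector in ℝ⁵ via {1, t, …, t⁴}.
Solve the system with b₁, b₂ as columns and w as the right-hand side.
The system has the unique solution (α₁, α₂) = (4, -2).

w = 4b₁ - 2b₂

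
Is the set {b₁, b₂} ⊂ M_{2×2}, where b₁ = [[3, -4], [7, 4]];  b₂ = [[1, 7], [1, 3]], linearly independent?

Write each element as a coordinate vector in ℝ⁴ using {E₁₁, E₁₂, E₂₁, E₂₂}.
Row-reduce the matrix whose columns are b₁, b₂.
The reduction yields 2 nonzero rows, so the rank is 2.
Since rank = 2 (the number of vectors), the set is linearly independent.

linearly independent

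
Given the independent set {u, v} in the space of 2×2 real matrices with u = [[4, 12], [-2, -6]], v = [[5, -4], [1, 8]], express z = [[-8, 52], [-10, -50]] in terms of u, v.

Take coordinate vectors relative to {E₁₁, E₁₂, E₂₁, E₂₂}.
Solve the system with u, v as columns and z as the right-hand side.
The system has the unique solution (a₁, a₂) = (3, -4).

z = 3u - 4v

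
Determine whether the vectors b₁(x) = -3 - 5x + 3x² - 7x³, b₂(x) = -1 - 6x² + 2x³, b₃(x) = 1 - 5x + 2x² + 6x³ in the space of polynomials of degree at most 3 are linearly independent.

Take coordinates with respect to the standard basis {1, x, …, x³}.
Row-reduce the matrix whose columns are b₁, b₂, b₃.
The reduction yields 3 nonzero rows, so the rank is 3.
Since rank = 3 (the number of vectors), the set is linearly independent.

linearly independent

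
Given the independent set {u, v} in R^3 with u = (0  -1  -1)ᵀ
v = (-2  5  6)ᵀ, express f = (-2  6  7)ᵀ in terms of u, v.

Write f = a₁u + a₂v and equate components.
Back-substitution yields (a₁, a₂) = (-1, 1).

f = -u + v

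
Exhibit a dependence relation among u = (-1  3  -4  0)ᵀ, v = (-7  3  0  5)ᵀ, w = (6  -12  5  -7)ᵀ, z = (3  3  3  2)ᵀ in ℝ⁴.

Set up α₁u + … + α₄z = 0 and solve the homogeneous system.
One solution (up to scaling) is (2, 1, 1, 1).

2u + v + w + z = 0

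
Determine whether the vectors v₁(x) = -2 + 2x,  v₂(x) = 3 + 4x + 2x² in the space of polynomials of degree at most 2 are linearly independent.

Take coordinates with respect to the standard basis {1, x, x²}.
Row-reduce the matrix whose columns are v₁, v₂.
The reduction yields 2 nonzero rows, so the rank is 2.
Since rank = 2 (the number of vectors), the set is linearly independent.

linearly independent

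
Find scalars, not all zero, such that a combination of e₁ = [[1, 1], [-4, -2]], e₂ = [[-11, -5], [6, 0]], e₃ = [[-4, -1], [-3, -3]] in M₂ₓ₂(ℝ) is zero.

3e₁ + e₂ - 2e₃ = 0

Take coordinates with respect to {E₁₁, E₁₂, E₂₁, E₂₂}.
Row-reduce the matrix with e₁, e₂, e₃ as columns; the null space gives the coefficients.
One solution (up to scaling) is (3, 1, -2).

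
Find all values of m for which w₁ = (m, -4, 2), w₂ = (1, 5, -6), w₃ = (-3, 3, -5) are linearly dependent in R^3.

The set is linearly dependent precisely when det[w₁; w₂; w₃] = 0.
Expanding, det = -7*m - 56.
Solving -7*m - 56 = 0 yields m = -8.

m = -8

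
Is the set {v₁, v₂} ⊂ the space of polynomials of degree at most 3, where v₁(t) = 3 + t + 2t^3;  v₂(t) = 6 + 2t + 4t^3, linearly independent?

Take coordinates with respect to the standard basis {1, t, …, t^3}.
One vector is a scalar multiple of another, so the set is dependent.

linearly dependent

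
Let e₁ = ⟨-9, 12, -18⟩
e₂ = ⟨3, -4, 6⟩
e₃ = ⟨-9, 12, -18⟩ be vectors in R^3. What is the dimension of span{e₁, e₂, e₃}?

1

Row-reduce the 3×3 matrix with these as rows.
There is 1 pivot column, so rank = 1.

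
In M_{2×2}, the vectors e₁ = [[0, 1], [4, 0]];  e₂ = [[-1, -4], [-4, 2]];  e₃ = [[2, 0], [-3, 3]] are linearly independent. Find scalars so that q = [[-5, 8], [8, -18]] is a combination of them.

q = -4e₁ - 3e₂ - 4e₃

Take coordinate vectors relative to {E₁₁, E₁₂, E₂₁, E₂₂}.
Write q = α₁e₁ + … + α₃e₃ and equate components.
The system has the unique solution (α₁, α₂, α₃) = (-4, -3, -4).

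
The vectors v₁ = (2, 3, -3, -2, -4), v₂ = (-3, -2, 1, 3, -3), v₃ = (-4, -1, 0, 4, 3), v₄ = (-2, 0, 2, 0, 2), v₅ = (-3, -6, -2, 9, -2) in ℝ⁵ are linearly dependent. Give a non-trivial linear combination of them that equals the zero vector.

v₁ - v₂ - v₃ + 3v₄ + v₅ = 0

Row-reduce the matrix with v₁, v₂, v₃, v₄, v₅ as columns; the null space gives the coefficients.
A generator of the null space is (1, -1, -1, 3, 1).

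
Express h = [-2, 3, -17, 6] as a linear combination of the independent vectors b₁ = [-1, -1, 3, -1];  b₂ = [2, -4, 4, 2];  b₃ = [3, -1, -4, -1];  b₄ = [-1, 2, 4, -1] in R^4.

h = -3b₁ - b₂ - 2b₃ - 3b₄

Write h = c₁b₁ + … + c₄b₄ and equate components.
The system has the unique solution (c₁, …, c₄) = (-3, -1, -2, -3).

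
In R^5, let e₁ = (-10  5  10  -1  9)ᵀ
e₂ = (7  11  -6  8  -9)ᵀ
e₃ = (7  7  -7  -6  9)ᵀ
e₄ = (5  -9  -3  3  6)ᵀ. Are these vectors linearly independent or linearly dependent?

Row-reduce the matrix whose columns are e₁, e₂, e₃, e₄.
The reduction yields 4 nonzero rows, so the rank is 4.
Since rank = 4 (the number of vectors), the set is linearly independent.

linearly independent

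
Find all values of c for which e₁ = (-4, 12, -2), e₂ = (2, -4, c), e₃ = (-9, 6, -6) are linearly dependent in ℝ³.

The set is linearly dependent precisely when det[e₁; e₂; e₃] = 0.
Cofactor expansion gives det = 96 - 84*c.
Setting this to zero gives c = 8/7.

c = 8/7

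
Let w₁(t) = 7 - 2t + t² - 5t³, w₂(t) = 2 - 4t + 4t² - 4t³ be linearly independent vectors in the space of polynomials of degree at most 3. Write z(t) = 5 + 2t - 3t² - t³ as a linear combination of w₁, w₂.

Work in coordinates with respect to the standard basis {1, t, …, t³}.
Solve the system with w₁, w₂ as columns and z as the right-hand side.
The system has the unique solution (c₁, c₂) = (1, -1).

z = w₁ - w₂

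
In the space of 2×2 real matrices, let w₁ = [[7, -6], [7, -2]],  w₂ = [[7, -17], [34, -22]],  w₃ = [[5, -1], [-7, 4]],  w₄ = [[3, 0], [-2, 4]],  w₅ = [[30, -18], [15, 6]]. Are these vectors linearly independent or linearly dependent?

Take coordinates with respect to the standard basis {E₁₁, E₁₂, E₂₁, E₂₂}.
There are 5 vectors in a 4-dimensional space, so they cannot be linearly independent.

linearly dependent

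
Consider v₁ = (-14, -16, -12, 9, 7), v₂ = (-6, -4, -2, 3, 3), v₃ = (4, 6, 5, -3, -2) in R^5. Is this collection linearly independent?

linearly dependent

Row-reduce the matrix whose columns are v₁, v₂, v₃.
The reduction yields 2 nonzero rows, so the rank is 2.
Since rank 2 < 3, the set is linearly dependent.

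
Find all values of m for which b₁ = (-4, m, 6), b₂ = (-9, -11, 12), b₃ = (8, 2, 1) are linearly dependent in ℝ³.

m = -16/3

The set is linearly dependent precisely when det[b₁; b₂; b₃] = 0.
The determinant works out to 105*m + 560.
This vanishes exactly when m = -16/3.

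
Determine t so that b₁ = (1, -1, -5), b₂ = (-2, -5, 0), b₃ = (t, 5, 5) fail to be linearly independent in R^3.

Dependence holds iff the 3×3 matrix [b₁ b₂ b₃] is singular.
Cofactor expansion gives det = 15 - 25*t.
Setting this to zero gives t = 3/5.

t = 3/5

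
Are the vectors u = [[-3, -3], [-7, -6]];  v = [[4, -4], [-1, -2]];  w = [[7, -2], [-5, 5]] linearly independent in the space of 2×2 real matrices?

linearly independent

Write each element as a coordinate vector in ℝ⁴ using {E₁₁, E₁₂, E₂₁, E₂₂}.
Place the vectors as rows of a 3×4 matrix and reduce to echelon form.
The reduction yields 3 nonzero rows, so the rank is 3.
Since rank = 3 (the number of vectors), the set is linearly independent.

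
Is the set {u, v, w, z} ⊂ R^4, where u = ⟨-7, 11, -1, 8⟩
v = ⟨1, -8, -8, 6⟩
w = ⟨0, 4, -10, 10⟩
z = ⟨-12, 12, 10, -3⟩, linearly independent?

linearly independent

Row-reduce the matrix whose columns are u, v, w, z.
The reduction yields 4 nonzero rows, so the rank is 4.
Since rank = 4 (the number of vectors), the set is linearly independent.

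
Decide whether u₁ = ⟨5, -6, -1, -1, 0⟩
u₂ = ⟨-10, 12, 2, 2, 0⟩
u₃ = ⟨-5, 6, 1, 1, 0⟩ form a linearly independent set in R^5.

linearly dependent

Row-reduce the matrix whose columns are u₁, u₂, u₃.
The reduction yields 1 nonzero row, so the rank is 1.
Since rank 1 < 3, the set is linearly dependent.
Indeed 2u₁ + u₂ = 0.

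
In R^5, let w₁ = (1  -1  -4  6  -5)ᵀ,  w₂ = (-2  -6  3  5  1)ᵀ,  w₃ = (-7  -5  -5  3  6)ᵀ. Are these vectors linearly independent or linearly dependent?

linearly independent

Row-reduce the matrix whose columns are w₁, w₂, w₃.
The reduction yields 3 nonzero rows, so the rank is 3.
Since rank = 3 (the number of vectors), the set is linearly independent.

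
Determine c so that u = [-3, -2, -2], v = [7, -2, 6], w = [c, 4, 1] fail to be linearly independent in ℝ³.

c = 9/4

Place the vectors as rows of a 3×3 matrix; dependence ⇔ determinant zero.
Expanding, det = 36 - 16*c.
This vanishes exactly when c = 9/4.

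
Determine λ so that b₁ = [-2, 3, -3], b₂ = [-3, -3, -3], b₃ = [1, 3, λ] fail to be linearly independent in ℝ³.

The set is linearly dependent precisely when det[b₁; b₂; b₃] = 0.
Expanding, det = 15*λ - 9.
This vanishes exactly when λ = 3/5.

λ = 3/5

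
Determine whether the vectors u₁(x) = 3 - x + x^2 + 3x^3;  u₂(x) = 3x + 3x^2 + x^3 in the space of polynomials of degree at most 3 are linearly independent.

Write each element as a coordinate vector in ℝ⁴ using {1, x, …, x^3}.
Row-reduce the matrix whose columns are u₁, u₂.
The reduction yields 2 nonzero rows, so the rank is 2.
Since rank = 2 (the number of vectors), the set is linearly independent.

linearly independent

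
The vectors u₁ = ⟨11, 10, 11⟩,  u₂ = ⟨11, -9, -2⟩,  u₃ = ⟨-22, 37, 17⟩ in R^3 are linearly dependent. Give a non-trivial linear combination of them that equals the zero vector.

u₁ - 3u₂ - u₃ = 0

Write the vectors as columns of a matrix and find a nonzero vector in its null space.
A generator of the null space is (1, -3, -1).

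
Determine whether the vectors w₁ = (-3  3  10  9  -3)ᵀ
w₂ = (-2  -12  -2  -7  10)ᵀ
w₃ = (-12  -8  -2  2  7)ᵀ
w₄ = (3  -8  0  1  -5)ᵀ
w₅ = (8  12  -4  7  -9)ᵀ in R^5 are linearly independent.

Form the 5×5 matrix with these as columns; its determinant is -108508.
A nonzero determinant means the columns are linearly independent.

linearly independent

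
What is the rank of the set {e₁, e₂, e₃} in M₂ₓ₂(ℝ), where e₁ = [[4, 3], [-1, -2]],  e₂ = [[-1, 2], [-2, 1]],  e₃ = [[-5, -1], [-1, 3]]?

2

Represent each element by its coordinate vector in ℝ⁴.
Apply Gaussian elimination to the matrix whose rows are e₁, e₂, e₃.
Reduction leaves 2 leading entries, giving rank 2.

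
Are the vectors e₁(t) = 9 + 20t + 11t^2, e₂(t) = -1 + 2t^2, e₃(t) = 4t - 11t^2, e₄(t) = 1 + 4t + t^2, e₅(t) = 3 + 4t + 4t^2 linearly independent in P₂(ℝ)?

linearly dependent

Write each element as a coordinate vector in ℝ³ using {1, t, t^2}.
There are 5 vectors in a 3-dimensional space, so they cannot be linearly independent.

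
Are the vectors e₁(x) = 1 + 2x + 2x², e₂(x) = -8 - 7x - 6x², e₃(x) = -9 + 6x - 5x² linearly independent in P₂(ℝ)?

Take coordinates with respect to the standard basis {1, x, x²}.
The matrix [e₁|e₂|e₃] has determinant -123.
A nonzero determinant means the columns are linearly independent.

linearly independent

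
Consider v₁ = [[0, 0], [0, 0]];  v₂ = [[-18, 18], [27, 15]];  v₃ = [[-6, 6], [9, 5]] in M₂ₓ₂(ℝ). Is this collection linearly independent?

Take coordinates with respect to the standard basis {E₁₁, E₁₂, E₂₁, E₂₂}.
One of the vectors is the zero vector, so the set is linearly dependent.

linearly dependent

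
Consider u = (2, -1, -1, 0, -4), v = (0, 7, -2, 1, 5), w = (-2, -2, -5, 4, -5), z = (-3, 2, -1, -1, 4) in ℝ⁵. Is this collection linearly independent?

Place the vectors as rows of a 4×5 matrix and reduce to echelon form.
The reduction yields 4 nonzero rows, so the rank is 4.
Since rank = 4 (the number of vectors), the set is linearly independent.

linearly independent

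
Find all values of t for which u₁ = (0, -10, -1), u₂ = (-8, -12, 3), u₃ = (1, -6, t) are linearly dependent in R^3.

t = -9/8

The vectors are dependent exactly when the determinant of the matrix with rows u₁, u₂, u₃ vanishes.
The determinant works out to -80*t - 90.
Setting this to zero gives t = -9/8.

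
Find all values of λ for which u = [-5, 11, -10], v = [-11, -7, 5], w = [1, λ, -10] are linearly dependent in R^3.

λ = 35/3

The vectors are dependent exactly when the determinant of the matrix with rows u, v, w vanishes.
Expanding, det = 135*λ - 1575.
Setting this to zero gives λ = 35/3.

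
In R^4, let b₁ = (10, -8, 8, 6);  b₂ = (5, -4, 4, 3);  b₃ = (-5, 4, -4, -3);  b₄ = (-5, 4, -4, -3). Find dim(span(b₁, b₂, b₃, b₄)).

Apply Gaussian elimination to the matrix whose rows are b₁, b₂, b₃, b₄.
Reduction leaves 1 leading entry, giving rank 1.

dim = 1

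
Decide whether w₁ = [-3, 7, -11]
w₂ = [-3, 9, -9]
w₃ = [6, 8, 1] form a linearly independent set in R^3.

Place the vectors as rows of a 3×3 matrix and reduce to echelon form.
The reduction yields 3 nonzero rows, so the rank is 3.
Since rank = 3 (the number of vectors), the set is linearly independent.

linearly independent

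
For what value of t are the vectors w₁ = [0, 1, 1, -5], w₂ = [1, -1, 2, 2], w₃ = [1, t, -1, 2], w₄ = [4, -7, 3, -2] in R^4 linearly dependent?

The set is linearly dependent precisely when det[w₁; w₂; w₃; w₄] = 0.
The determinant works out to -35*t - 110.
This vanishes exactly when t = -22/7.

t = -22/7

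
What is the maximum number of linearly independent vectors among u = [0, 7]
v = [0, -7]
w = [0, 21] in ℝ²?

Row-reduce the 3×2 matrix with these as rows.
Reduction leaves 1 leading entry, giving rank 1.
(With 3 elements in a 2-dimensional space the rank is at most 2.)

1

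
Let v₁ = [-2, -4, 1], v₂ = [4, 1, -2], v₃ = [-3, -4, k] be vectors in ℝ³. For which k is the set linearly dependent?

k = 3/2

The vectors are dependent exactly when the determinant of the matrix with rows v₁, v₂, v₃ vanishes.
The determinant works out to 14*k - 21.
Solving 14*k - 21 = 0 yields k = 3/2.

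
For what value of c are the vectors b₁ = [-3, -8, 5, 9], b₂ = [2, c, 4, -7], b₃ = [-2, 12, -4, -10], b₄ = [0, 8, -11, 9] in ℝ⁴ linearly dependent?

c = -30/11

The set is linearly dependent precisely when det[b₁; b₂; b₃; b₄] = 0.
Cofactor expansion gives det = 726*c + 1980.
This vanishes exactly when c = -30/11.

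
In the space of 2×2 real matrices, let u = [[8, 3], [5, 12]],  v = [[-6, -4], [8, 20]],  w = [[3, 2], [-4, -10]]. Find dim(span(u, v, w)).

2

Use coordinates relative to {E₁₁, E₁₂, E₂₁, E₂₂}.
Put the 4×3 matrix [u|v|w] into echelon form.
Reduction leaves 2 leading entries, giving rank 2.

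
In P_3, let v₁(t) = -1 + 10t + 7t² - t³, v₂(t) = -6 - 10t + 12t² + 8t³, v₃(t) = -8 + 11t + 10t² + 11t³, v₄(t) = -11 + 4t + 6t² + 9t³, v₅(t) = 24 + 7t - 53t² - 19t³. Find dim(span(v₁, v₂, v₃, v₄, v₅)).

4

Represent each element by its coordinate vector in ℝ⁴.
Form the matrix with v₁, v₂, v₃, v₄, v₅ as columns and reduce.
The echelon form has 4 nonzero rows, so the rank is 4.
(With 5 elements in a 4-dimensional space the rank is at most 4.)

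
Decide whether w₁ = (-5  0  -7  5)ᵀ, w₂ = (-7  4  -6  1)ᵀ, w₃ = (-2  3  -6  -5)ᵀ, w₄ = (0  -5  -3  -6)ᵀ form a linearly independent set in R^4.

Form the 4×4 matrix with these as columns; its determinant is -1721.
A nonzero determinant means the columns are linearly independent.

linearly independent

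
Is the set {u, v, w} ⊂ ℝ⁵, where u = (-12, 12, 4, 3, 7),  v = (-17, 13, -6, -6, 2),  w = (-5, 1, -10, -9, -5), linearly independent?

Row-reduce the matrix whose columns are u, v, w.
The reduction yields 2 nonzero rows, so the rank is 2.
Since rank 2 < 3, the set is linearly dependent.

linearly dependent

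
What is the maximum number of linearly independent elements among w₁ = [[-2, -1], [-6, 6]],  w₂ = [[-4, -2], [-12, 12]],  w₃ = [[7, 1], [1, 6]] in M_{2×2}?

2

Pass to coordinate vectors with respect to the basis {E₁₁, E₁₂, E₂₁, E₂₂}.
Row-reduce the 3×4 matrix with these as rows.
The echelon form has 2 nonzero rows, so the rank is 2.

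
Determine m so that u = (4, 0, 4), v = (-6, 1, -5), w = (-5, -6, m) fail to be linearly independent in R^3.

Place the vectors as rows of a 3×3 matrix; dependence ⇔ determinant zero.
The determinant works out to 4*m + 44.
Solving 4*m + 44 = 0 yields m = -11.

m = -11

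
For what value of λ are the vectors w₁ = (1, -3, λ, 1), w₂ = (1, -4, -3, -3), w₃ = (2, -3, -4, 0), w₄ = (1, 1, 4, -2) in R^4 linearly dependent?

The vectors are dependent exactly when the determinant of the matrix with rows w₁, w₂, w₃, w₄ vanishes.
The determinant works out to -25*λ - 135.
This vanishes exactly when λ = -27/5.

λ = -27/5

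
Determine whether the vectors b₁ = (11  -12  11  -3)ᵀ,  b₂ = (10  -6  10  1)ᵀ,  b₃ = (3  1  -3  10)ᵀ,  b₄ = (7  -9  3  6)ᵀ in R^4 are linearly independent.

The matrix [b₁|b₂|b₃|b₄] has determinant -1262.
A nonzero determinant means the columns are linearly independent.

linearly independent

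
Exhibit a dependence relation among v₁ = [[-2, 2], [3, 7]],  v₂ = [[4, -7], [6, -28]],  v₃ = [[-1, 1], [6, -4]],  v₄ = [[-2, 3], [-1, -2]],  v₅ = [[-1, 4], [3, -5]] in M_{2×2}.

Take coordinates with respect to {E₁₁, E₁₂, E₂₁, E₂₂}.
Set up α₁v₁ + … + α₅v₅ = 0 and solve the homogeneous system.
The free variable yields coefficients (3, 1, -3, 0, 1) (any nonzero multiple also works).

3v₁ + v₂ - 3v₃ + v₅ = 0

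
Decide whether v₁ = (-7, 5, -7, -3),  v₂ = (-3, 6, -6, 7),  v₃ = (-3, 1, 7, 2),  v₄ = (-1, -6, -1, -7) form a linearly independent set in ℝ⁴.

linearly independent

The matrix [v₁|v₂|v₃|v₄] has determinant -2741.
A nonzero determinant means the columns are linearly independent.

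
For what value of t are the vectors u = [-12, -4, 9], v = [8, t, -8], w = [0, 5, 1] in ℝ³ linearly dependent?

t = -22/3

The set is linearly dependent precisely when det[u; v; w] = 0.
Cofactor expansion gives det = -12*t - 88.
Solving -12*t - 88 = 0 yields t = -22/3.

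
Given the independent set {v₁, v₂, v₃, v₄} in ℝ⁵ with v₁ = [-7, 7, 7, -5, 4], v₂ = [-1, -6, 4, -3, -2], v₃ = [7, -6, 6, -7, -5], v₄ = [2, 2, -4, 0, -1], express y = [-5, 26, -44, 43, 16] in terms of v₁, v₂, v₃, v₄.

Write y = c₁v₁ + … + c₄v₄ and equate components.
Back-substitution yields (c₁, …, c₄) = (-2, -4, -3, -1).

y = -2v₁ - 4v₂ - 3v₃ - v₄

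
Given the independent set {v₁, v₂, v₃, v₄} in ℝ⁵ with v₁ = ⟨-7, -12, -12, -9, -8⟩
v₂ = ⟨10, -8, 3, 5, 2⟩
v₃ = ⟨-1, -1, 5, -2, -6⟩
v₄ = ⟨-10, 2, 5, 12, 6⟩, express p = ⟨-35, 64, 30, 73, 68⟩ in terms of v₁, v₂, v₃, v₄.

Set up the augmented matrix [v₁ | v₂ | v₃ | v₄ | p] and row-reduce.
Row-reducing the augmented matrix gives the unique coefficients (α₁, …, α₄) = (-3, -2, -4, 4).

p = -3v₁ - 2v₂ - 4v₃ + 4v₄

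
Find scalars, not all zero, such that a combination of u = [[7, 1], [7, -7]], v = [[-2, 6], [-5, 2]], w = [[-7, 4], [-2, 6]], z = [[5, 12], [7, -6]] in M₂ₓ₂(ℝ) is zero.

2u + v + w - z = 0

Take coordinates with respect to {E₁₁, E₁₂, E₂₁, E₂₂}.
Set up α₁u + … + α₄z = 0 and solve the homogeneous system.
One solution (up to scaling) is (2, 1, 1, -1).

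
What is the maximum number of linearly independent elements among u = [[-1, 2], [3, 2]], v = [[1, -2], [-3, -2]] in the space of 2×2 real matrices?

1

Pass to coordinate vectors with respect to the basis {E₁₁, E₁₂, E₂₁, E₂₂}.
Put the 4×2 matrix [u|v] into echelon form.
There is 1 pivot column, so rank = 1.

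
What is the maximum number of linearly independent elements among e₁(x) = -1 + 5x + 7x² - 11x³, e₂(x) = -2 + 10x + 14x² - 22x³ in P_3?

Use coordinates relative to {1, x, …, x³}.
Put the 4×2 matrix [e₁|e₂] into echelon form.
The echelon form has 1 nonzero row, so the rank is 1.

1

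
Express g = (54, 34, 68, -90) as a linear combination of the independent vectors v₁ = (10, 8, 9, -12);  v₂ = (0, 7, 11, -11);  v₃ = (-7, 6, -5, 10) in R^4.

Write g = α₁v₁ + … + α₃v₃ and equate components.
Back-substitution yields (α₁, α₂, α₃) = (4, 2, -2).

g = 4v₁ + 2v₂ - 2v₃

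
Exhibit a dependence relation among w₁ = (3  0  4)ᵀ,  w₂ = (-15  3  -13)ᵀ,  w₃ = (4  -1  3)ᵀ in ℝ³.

Row-reduce the matrix with w₁, w₂, w₃ as columns; the null space gives the coefficients.
A generator of the null space is (1, 1, 3).

w₁ + w₂ + 3w₃ = 0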